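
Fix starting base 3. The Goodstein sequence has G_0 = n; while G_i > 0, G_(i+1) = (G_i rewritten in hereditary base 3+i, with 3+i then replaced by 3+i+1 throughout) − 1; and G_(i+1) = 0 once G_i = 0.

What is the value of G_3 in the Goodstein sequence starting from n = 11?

G_0 = 11. HB_3(11) = 3^2 + 2. Bump = 18. G_1 = 17.
G_1 = 17. HB_4(17) = 4^2 + 1. Bump = 26. G_2 = 25.
G_2 = 25. HB_5(25) = 5^2. Bump = 36. G_3 = 35.

35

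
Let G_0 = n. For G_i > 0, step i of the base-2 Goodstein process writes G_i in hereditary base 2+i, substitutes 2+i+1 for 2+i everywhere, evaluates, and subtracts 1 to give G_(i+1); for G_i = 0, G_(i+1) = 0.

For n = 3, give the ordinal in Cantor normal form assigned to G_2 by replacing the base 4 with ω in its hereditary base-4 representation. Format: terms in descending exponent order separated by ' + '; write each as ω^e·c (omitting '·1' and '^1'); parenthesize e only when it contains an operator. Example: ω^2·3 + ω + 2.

base 2: 3 = 2 + 1; at 3: 3 + 1 = 4; next = 3
base 3: 3 = 3; at 4: 4 = 4; next = 3
base 4: 3 = 3; at 5: 3 = 3; next = 2

3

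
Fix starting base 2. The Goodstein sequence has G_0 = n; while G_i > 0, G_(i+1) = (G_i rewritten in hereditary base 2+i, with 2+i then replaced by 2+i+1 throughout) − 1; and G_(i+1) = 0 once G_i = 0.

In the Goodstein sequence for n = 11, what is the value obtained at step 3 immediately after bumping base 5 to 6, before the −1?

[0] 11 ≡ 2^(2 + 1) + 2 + 1 (base 2). Lift 3: 85. −1: 84.
[1] 84 ≡ 3^(3 + 1) + 3 (base 3). Lift 4: 1028. −1: 1027.
[2] 1027 ≡ 4^(4 + 1) + 3 (base 4). Lift 5: 15628. −1: 15627.

279938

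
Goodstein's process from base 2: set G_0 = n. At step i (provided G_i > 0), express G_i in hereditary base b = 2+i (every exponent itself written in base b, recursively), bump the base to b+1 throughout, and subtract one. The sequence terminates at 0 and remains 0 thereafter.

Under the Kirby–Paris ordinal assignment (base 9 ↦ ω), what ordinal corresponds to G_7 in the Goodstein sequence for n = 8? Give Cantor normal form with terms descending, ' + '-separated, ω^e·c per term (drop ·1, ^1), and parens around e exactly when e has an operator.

ω^ω·2 + ω^2·2 + ω + 2

G_0 = 8. HB_2(8) = 2^(2 + 1). Bump = 81. G_1 = 80.
G_1 = 80. HB_3(80) = 2·3^3 + 2·3^2 + 2·3 + 2. Bump = 554. G_2 = 553.
G_2 = 553. HB_4(553) = 2·4^4 + 2·4^2 + 2·4 + 1. Bump = 6311. G_3 = 6310.
G_3 = 6310. HB_5(6310) = 2·5^5 + 2·5^2 + 2·5. Bump = 93396. G_4 = 93395.
G_4 = 93395. HB_6(93395) = 2·6^6 + 2·6^2 + 6 + 5. Bump = 1647196. G_5 = 1647195.
G_5 = 1647195. HB_7(1647195) = 2·7^7 + 2·7^2 + 7 + 4. Bump = 33554572. G_6 = 33554571.
G_6 = 33554571. HB_8(33554571) = 2·8^8 + 2·8^2 + 8 + 3. Bump = 774841152. G_7 = 774841151.
G_7 = 774841151. HB_9(774841151) = 2·9^9 + 2·9^2 + 9 + 2. Bump = 20000000212. G_8 = 20000000211.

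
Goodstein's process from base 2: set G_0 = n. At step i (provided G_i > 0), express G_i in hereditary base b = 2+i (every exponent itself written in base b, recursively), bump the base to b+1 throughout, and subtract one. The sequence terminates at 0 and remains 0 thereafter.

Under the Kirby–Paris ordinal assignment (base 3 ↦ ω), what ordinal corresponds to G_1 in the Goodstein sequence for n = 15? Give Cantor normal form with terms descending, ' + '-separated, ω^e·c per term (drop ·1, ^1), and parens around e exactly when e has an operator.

ω^(ω + 1) + ω^ω + ω

G_0 = 15. HB_2(15) = 2^(2 + 1) + 2^2 + 2 + 1. Bump = 112. G_1 = 111.
G_1 = 111. HB_3(111) = 3^(3 + 1) + 3^3 + 3. Bump = 1284. G_2 = 1283.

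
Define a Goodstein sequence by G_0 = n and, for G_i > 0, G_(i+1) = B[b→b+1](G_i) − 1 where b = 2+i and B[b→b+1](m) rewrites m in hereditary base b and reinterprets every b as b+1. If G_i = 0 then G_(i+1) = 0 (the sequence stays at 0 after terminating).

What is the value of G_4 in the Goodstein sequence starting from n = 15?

base 2: 15 = 2^(2 + 1) + 2^2 + 2 + 1; at 3: 3^(3 + 1) + 3^3 + 3 + 1 = 112; next = 111
base 3: 111 = 3^(3 + 1) + 3^3 + 3; at 4: 4^(4 + 1) + 4^4 + 4 = 1284; next = 1283
base 4: 1283 = 4^(4 + 1) + 4^4 + 3; at 5: 5^(5 + 1) + 5^5 + 3 = 18753; next = 18752
base 5: 18752 = 5^(5 + 1) + 5^5 + 2; at 6: 6^(6 + 1) + 6^6 + 2 = 326594; next = 326593

326593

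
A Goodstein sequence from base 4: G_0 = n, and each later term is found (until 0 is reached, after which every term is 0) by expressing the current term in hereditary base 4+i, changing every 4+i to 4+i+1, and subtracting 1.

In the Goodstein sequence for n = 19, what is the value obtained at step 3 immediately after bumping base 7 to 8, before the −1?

64

(0) 19|_4 = 4^2 + 3 ↦ 5^2 + 3|_5 = 28 ⇒ 27
(1) 27|_5 = 5^2 + 2 ↦ 6^2 + 2|_6 = 38 ⇒ 37
(2) 37|_6 = 6^2 + 1 ↦ 7^2 + 1|_7 = 50 ⇒ 49
(3) 49|_7 = 7^2 ↦ 8^2|_8 = 64 ⇒ 63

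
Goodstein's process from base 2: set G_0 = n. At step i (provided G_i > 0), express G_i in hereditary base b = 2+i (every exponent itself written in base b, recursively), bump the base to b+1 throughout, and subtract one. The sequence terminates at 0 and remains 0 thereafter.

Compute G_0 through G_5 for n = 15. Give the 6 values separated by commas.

[0] 15 ≡ 2^(2 + 1) + 2^2 + 2 + 1 (base 2). Lift 3: 112. −1: 111.
[1] 111 ≡ 3^(3 + 1) + 3^3 + 3 (base 3). Lift 4: 1284. −1: 1283.
[2] 1283 ≡ 4^(4 + 1) + 4^4 + 3 (base 4). Lift 5: 18753. −1: 18752.
[3] 18752 ≡ 5^(5 + 1) + 5^5 + 2 (base 5). Lift 6: 326594. −1: 326593.
[4] 326593 ≡ 6^(6 + 1) + 6^6 + 1 (base 6). Lift 7: 6588345. −1: 6588344.

15, 111, 1283, 18752, 326593, 6588344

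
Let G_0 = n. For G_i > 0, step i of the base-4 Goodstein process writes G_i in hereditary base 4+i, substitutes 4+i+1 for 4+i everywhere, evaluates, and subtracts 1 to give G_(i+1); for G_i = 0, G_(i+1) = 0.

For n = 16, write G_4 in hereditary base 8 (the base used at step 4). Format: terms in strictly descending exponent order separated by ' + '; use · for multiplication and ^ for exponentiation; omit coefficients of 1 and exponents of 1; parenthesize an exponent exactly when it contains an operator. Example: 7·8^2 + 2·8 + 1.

step 0: 16 = 4^2; sub 5 for 4: 5^2; = 25; G_1 = 25−1 = 24
step 1: 24 = 4·5 + 4; sub 6 for 5: 4·6 + 4; = 28; G_2 = 28−1 = 27
step 2: 27 = 4·6 + 3; sub 7 for 6: 4·7 + 3; = 31; G_3 = 31−1 = 30
step 3: 30 = 4·7 + 2; sub 8 for 7: 4·8 + 2; = 34; G_4 = 34−1 = 33
step 4: 33 = 4·8 + 1; sub 9 for 8: 4·9 + 1; = 37; G_5 = 37−1 = 36

4·8 + 1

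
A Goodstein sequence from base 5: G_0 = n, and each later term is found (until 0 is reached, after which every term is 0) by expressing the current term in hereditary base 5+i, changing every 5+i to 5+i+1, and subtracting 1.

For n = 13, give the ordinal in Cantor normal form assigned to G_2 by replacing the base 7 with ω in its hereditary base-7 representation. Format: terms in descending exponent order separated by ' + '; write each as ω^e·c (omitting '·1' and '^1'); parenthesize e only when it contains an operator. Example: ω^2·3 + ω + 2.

ω·2 + 1

G_0=13  [base 5] 2·5 + 3  →[5↦6]→  2·6 + 3 = 15  −1 ⇒ G_1=14
G_1=14  [base 6] 2·6 + 2  →[6↦7]→  2·7 + 2 = 16  −1 ⇒ G_2=15
G_2=15  [base 7] 2·7 + 1  →[7↦8]→  2·8 + 1 = 17  −1 ⇒ G_3=16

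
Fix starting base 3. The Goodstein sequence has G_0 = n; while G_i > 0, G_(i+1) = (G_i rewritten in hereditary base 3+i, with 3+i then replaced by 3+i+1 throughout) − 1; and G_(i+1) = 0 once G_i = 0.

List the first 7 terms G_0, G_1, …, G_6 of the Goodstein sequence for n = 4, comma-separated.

4, 4, 4, 3, 2, 1, 0

(0) 4|_3 = 3 + 1 ↦ 4 + 1|_4 = 5 ⇒ 4
(1) 4|_4 = 4 ↦ 5|_5 = 5 ⇒ 4
(2) 4|_5 = 4 ↦ 4|_6 = 4 ⇒ 3
(3) 3|_6 = 3 ↦ 3|_7 = 3 ⇒ 2
(4) 2|_7 = 2 ↦ 2|_8 = 2 ⇒ 1
(5) 1|_8 = 1 ↦ 1|_9 = 1 ⇒ 0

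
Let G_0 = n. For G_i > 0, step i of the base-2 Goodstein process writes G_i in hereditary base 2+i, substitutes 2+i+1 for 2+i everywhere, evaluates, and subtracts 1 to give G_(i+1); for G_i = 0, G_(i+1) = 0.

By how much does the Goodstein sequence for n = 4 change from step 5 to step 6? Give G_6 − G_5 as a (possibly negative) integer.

30

4 —HB2→ 2^2 —bump→ 3^3 = 27 —(−1)→ 26
26 —HB3→ 2·3^2 + 2·3 + 2 —bump→ 2·4^2 + 2·4 + 2 = 42 —(−1)→ 41
41 —HB4→ 2·4^2 + 2·4 + 1 —bump→ 2·5^2 + 2·5 + 1 = 61 —(−1)→ 60
60 —HB5→ 2·5^2 + 2·5 —bump→ 2·6^2 + 2·6 = 84 —(−1)→ 83
83 —HB6→ 2·6^2 + 6 + 5 —bump→ 2·7^2 + 7 + 5 = 110 —(−1)→ 109
109 —HB7→ 2·7^2 + 7 + 4 —bump→ 2·8^2 + 8 + 4 = 140 —(−1)→ 139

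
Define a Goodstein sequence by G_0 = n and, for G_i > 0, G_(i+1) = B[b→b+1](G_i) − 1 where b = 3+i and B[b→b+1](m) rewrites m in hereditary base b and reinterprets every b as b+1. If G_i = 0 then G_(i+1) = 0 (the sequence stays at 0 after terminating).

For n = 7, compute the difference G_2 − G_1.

1

G_0 = 7. HB_3(7) = 2·3 + 1. Bump = 9. G_1 = 8.
G_1 = 8. HB_4(8) = 2·4. Bump = 10. G_2 = 9.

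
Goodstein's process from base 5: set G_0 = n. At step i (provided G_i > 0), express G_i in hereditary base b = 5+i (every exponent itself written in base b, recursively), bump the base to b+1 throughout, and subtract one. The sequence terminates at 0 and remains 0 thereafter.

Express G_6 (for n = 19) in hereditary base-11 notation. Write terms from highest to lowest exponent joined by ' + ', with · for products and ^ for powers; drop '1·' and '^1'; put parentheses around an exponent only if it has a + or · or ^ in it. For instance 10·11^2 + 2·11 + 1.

step 0: 19 = 3·5 + 4; sub 6 for 5: 3·6 + 4; = 22; G_1 = 22−1 = 21
step 1: 21 = 3·6 + 3; sub 7 for 6: 3·7 + 3; = 24; G_2 = 24−1 = 23
step 2: 23 = 3·7 + 2; sub 8 for 7: 3·8 + 2; = 26; G_3 = 26−1 = 25
step 3: 25 = 3·8 + 1; sub 9 for 8: 3·9 + 1; = 28; G_4 = 28−1 = 27
step 4: 27 = 3·9; sub 10 for 9: 3·10; = 30; G_5 = 30−1 = 29
step 5: 29 = 2·10 + 9; sub 11 for 10: 2·11 + 9; = 31; G_6 = 31−1 = 30
step 6: 30 = 2·11 + 8; sub 12 for 11: 2·12 + 8; = 32; G_7 = 32−1 = 31

2·11 + 8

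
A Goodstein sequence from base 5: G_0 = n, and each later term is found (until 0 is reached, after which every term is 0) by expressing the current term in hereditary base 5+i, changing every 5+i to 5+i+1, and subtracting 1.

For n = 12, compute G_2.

i=0: 12 = 2·5 + 2 (b=5); 5→6: 2·6 + 2 = 14; 14−1 = 13
i=1: 13 = 2·6 + 1 (b=6); 6→7: 2·7 + 1 = 15; 15−1 = 14
i=2: 14 = 2·7 (b=7); 7→8: 2·8 = 16; 16−1 = 15

14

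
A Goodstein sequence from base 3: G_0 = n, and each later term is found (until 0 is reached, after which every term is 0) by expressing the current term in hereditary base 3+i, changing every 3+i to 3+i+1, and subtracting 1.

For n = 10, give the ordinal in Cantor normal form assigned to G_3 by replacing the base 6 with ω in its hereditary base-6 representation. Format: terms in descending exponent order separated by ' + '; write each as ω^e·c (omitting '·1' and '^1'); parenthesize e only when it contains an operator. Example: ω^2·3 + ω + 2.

ω·4 + 3

[0] 10 ≡ 3^2 + 1 (base 3). Lift 4: 17. −1: 16.
[1] 16 ≡ 4^2 (base 4). Lift 5: 25. −1: 24.
[2] 24 ≡ 4·5 + 4 (base 5). Lift 6: 28. −1: 27.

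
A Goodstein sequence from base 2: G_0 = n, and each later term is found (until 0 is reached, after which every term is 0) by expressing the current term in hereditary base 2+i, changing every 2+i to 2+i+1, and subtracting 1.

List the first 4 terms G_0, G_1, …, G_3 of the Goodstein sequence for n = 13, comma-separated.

13, 108, 1279, 16092

G_0=13  [base 2] 2^(2 + 1) + 2^2 + 1  →[2↦3]→  3^(3 + 1) + 3^3 + 1 = 109  −1 ⇒ G_1=108
G_1=108  [base 3] 3^(3 + 1) + 3^3  →[3↦4]→  4^(4 + 1) + 4^4 = 1280  −1 ⇒ G_2=1279
G_2=1279  [base 4] 4^(4 + 1) + 3·4^3 + 3·4^2 + 3·4 + 3  →[4↦5]→  5^(5 + 1) + 3·5^3 + 3·5^2 + 3·5 + 3 = 16093  −1 ⇒ G_3=16092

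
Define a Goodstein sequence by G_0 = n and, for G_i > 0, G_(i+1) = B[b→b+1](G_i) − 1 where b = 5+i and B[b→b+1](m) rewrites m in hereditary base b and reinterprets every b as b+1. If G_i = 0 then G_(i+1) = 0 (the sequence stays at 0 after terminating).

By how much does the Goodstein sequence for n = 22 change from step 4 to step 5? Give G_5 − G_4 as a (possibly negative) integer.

2

i=0: 22 = 4·5 + 2 (b=5); 5→6: 4·6 + 2 = 26; 26−1 = 25
i=1: 25 = 4·6 + 1 (b=6); 6→7: 4·7 + 1 = 29; 29−1 = 28
i=2: 28 = 4·7 (b=7); 7→8: 4·8 = 32; 32−1 = 31
i=3: 31 = 3·8 + 7 (b=8); 8→9: 3·9 + 7 = 34; 34−1 = 33
i=4: 33 = 3·9 + 6 (b=9); 9→10: 3·10 + 6 = 36; 36−1 = 35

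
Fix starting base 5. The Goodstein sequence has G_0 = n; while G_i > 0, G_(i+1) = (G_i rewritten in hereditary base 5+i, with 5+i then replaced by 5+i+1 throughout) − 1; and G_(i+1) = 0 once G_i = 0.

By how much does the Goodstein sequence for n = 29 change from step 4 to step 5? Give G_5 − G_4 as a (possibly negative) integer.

G_0 = 29. HB_5(29) = 5^2 + 4. Bump = 40. G_1 = 39.
G_1 = 39. HB_6(39) = 6^2 + 3. Bump = 52. G_2 = 51.
G_2 = 51. HB_7(51) = 7^2 + 2. Bump = 66. G_3 = 65.
G_3 = 65. HB_8(65) = 8^2 + 1. Bump = 82. G_4 = 81.
G_4 = 81. HB_9(81) = 9^2. Bump = 100. G_5 = 99.

18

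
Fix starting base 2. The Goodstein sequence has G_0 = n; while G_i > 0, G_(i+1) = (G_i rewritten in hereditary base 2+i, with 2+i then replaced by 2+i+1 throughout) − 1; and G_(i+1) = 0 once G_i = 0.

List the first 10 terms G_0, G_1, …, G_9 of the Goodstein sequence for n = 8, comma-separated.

base 2: 8 = 2^(2 + 1); at 3: 3^(3 + 1) = 81; next = 80
base 3: 80 = 2·3^3 + 2·3^2 + 2·3 + 2; at 4: 2·4^4 + 2·4^2 + 2·4 + 2 = 554; next = 553
base 4: 553 = 2·4^4 + 2·4^2 + 2·4 + 1; at 5: 2·5^5 + 2·5^2 + 2·5 + 1 = 6311; next = 6310
base 5: 6310 = 2·5^5 + 2·5^2 + 2·5; at 6: 2·6^6 + 2·6^2 + 2·6 = 93396; next = 93395
base 6: 93395 = 2·6^6 + 2·6^2 + 6 + 5; at 7: 2·7^7 + 2·7^2 + 7 + 5 = 1647196; next = 1647195
base 7: 1647195 = 2·7^7 + 2·7^2 + 7 + 4; at 8: 2·8^8 + 2·8^2 + 8 + 4 = 33554572; next = 33554571
base 8: 33554571 = 2·8^8 + 2·8^2 + 8 + 3; at 9: 2·9^9 + 2·9^2 + 9 + 3 = 774841152; next = 774841151
base 9: 774841151 = 2·9^9 + 2·9^2 + 9 + 2; at 10: 2·10^10 + 2·10^2 + 10 + 2 = 20000000212; next = 20000000211
base 10: 20000000211 = 2·10^10 + 2·10^2 + 10 + 1; at 11: 2·11^11 + 2·11^2 + 11 + 1 = 570623341476; next = 570623341475

8, 80, 553, 6310, 93395, 1647195, 33554571, 774841151, 20000000211, 570623341475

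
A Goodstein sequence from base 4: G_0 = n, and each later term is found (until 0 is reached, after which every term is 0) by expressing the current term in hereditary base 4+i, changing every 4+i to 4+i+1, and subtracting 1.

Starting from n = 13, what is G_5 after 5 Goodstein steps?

G_0=13  [base 4] 3·4 + 1  →[4↦5]→  3·5 + 1 = 16  −1 ⇒ G_1=15
G_1=15  [base 5] 3·5  →[5↦6]→  3·6 = 18  −1 ⇒ G_2=17
G_2=17  [base 6] 2·6 + 5  →[6↦7]→  2·7 + 5 = 19  −1 ⇒ G_3=18
G_3=18  [base 7] 2·7 + 4  →[7↦8]→  2·8 + 4 = 20  −1 ⇒ G_4=19
G_4=19  [base 8] 2·8 + 3  →[8↦9]→  2·9 + 3 = 21  −1 ⇒ G_5=20
G_5=20  [base 9] 2·9 + 2  →[9↦10]→  2·10 + 2 = 22  −1 ⇒ G_6=21

20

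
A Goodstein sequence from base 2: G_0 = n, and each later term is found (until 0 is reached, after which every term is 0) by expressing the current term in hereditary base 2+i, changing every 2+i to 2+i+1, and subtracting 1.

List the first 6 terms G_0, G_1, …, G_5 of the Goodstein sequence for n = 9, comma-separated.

9, 81, 1023, 9842, 140743, 2471826

step 0: 9 = 2^(2 + 1) + 1; sub 3 for 2: 3^(3 + 1) + 1; = 82; G_1 = 82−1 = 81
step 1: 81 = 3^(3 + 1); sub 4 for 3: 4^(4 + 1); = 1024; G_2 = 1024−1 = 1023
step 2: 1023 = 3·4^4 + 3·4^3 + 3·4^2 + 3·4 + 3; sub 5 for 4: 3·5^5 + 3·5^3 + 3·5^2 + 3·5 + 3; = 9843; G_3 = 9843−1 = 9842
step 3: 9842 = 3·5^5 + 3·5^3 + 3·5^2 + 3·5 + 2; sub 6 for 5: 3·6^6 + 3·6^3 + 3·6^2 + 3·6 + 2; = 140744; G_4 = 140744−1 = 140743
step 4: 140743 = 3·6^6 + 3·6^3 + 3·6^2 + 3·6 + 1; sub 7 for 6: 3·7^7 + 3·7^3 + 3·7^2 + 3·7 + 1; = 2471827; G_5 = 2471827−1 = 2471826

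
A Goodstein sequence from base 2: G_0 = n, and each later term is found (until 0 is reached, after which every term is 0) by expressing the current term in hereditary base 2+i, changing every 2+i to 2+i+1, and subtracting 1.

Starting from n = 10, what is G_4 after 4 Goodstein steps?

i=0: 10 = 2^(2 + 1) + 2 (b=2); 2→3: 3^(3 + 1) + 3 = 84; 84−1 = 83
i=1: 83 = 3^(3 + 1) + 2 (b=3); 3→4: 4^(4 + 1) + 2 = 1026; 1026−1 = 1025
i=2: 1025 = 4^(4 + 1) + 1 (b=4); 4→5: 5^(5 + 1) + 1 = 15626; 15626−1 = 15625
i=3: 15625 = 5^(5 + 1) (b=5); 5→6: 6^(6 + 1) = 279936; 279936−1 = 279935
i=4: 279935 = 5·6^6 + 5·6^5 + 5·6^4 + 5·6^3 + 5·6^2 + 5·6 + 5 (b=6); 6→7: 5·7^7 + 5·7^5 + 5·7^4 + 5·7^3 + 5·7^2 + 5·7 + 5 = 4215755; 4215755−1 = 4215754

279935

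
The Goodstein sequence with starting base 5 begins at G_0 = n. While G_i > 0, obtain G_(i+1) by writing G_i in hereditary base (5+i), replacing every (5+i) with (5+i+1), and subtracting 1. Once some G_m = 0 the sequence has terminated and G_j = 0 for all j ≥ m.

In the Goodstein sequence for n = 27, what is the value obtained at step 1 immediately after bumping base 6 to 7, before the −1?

50

[0] 27 ≡ 5^2 + 2 (base 5). Lift 6: 38. −1: 37.
[1] 37 ≡ 6^2 + 1 (base 6). Lift 7: 50. −1: 49.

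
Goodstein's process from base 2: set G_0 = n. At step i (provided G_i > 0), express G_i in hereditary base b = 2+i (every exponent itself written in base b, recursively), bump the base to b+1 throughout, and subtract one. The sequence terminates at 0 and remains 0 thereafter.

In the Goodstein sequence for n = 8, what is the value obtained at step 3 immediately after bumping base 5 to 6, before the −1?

93396

[0] 8 ≡ 2^(2 + 1) (base 2). Lift 3: 81. −1: 80.
[1] 80 ≡ 2·3^3 + 2·3^2 + 2·3 + 2 (base 3). Lift 4: 554. −1: 553.
[2] 553 ≡ 2·4^4 + 2·4^2 + 2·4 + 1 (base 4). Lift 5: 6311. −1: 6310.
[3] 6310 ≡ 2·5^5 + 2·5^2 + 2·5 (base 5). Lift 6: 93396. −1: 93395.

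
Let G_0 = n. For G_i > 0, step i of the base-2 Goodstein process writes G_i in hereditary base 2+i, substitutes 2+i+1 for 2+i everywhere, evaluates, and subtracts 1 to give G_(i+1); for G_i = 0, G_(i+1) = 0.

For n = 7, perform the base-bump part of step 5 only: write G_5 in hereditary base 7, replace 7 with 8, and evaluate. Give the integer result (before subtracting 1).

base 2: 7 = 2^2 + 2 + 1; at 3: 3^3 + 3 + 1 = 31; next = 30
base 3: 30 = 3^3 + 3; at 4: 4^4 + 4 = 260; next = 259
base 4: 259 = 4^4 + 3; at 5: 5^5 + 3 = 3128; next = 3127
base 5: 3127 = 5^5 + 2; at 6: 6^6 + 2 = 46658; next = 46657
base 6: 46657 = 6^6 + 1; at 7: 7^7 + 1 = 823544; next = 823543
base 7: 823543 = 7^7; at 8: 8^8 = 16777216; next = 16777215

16777216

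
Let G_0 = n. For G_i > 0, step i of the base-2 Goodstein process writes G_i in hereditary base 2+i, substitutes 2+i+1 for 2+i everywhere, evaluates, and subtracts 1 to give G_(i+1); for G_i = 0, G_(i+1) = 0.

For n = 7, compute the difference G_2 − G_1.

229

7 —HB2→ 2^2 + 2 + 1 —bump→ 3^3 + 3 + 1 = 31 —(−1)→ 30
30 —HB3→ 3^3 + 3 —bump→ 4^4 + 4 = 260 —(−1)→ 259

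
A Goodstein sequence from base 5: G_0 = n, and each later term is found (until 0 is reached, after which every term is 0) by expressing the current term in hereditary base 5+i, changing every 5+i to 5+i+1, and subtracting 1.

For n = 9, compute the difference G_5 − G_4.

i=0: 9 = 5 + 4 (b=5); 5→6: 6 + 4 = 10; 10−1 = 9
i=1: 9 = 6 + 3 (b=6); 6→7: 7 + 3 = 10; 10−1 = 9
i=2: 9 = 7 + 2 (b=7); 7→8: 8 + 2 = 10; 10−1 = 9
i=3: 9 = 8 + 1 (b=8); 8→9: 9 + 1 = 10; 10−1 = 9
i=4: 9 = 9 (b=9); 9→10: 10 = 10; 10−1 = 9

0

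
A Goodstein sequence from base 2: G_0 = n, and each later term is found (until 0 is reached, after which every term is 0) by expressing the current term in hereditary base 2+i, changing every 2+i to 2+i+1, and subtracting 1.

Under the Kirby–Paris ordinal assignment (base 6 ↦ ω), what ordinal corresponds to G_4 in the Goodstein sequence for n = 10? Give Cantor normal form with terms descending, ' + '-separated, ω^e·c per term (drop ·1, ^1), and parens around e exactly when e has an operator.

ω^ω·5 + ω^5·5 + ω^4·5 + ω^3·5 + ω^2·5 + ω·5 + 5

10 —HB2→ 2^(2 + 1) + 2 —bump→ 3^(3 + 1) + 3 = 84 —(−1)→ 83
83 —HB3→ 3^(3 + 1) + 2 —bump→ 4^(4 + 1) + 2 = 1026 —(−1)→ 1025
1025 —HB4→ 4^(4 + 1) + 1 —bump→ 5^(5 + 1) + 1 = 15626 —(−1)→ 15625
15625 —HB5→ 5^(5 + 1) —bump→ 6^(6 + 1) = 279936 —(−1)→ 279935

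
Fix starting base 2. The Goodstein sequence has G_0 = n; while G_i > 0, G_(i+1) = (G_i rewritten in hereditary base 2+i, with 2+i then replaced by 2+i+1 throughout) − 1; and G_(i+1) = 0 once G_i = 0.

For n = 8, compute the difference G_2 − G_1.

473

i=0: 8 = 2^(2 + 1) (b=2); 2→3: 3^(3 + 1) = 81; 81−1 = 80
i=1: 80 = 2·3^3 + 2·3^2 + 2·3 + 2 (b=3); 3→4: 2·4^4 + 2·4^2 + 2·4 + 2 = 554; 554−1 = 553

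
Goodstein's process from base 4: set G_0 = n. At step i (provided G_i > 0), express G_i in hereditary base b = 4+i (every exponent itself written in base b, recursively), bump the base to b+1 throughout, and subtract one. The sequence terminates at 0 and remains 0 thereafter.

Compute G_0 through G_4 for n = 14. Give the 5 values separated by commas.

(0) 14|_4 = 3·4 + 2 ↦ 3·5 + 2|_5 = 17 ⇒ 16
(1) 16|_5 = 3·5 + 1 ↦ 3·6 + 1|_6 = 19 ⇒ 18
(2) 18|_6 = 3·6 ↦ 3·7|_7 = 21 ⇒ 20
(3) 20|_7 = 2·7 + 6 ↦ 2·8 + 6|_8 = 22 ⇒ 21

14, 16, 18, 20, 21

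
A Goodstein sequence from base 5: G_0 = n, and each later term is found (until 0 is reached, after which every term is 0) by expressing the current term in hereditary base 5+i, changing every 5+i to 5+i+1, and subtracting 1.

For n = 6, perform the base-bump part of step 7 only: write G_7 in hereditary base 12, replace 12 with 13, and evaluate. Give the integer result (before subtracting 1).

1

[0] 6 ≡ 5 + 1 (base 5). Lift 6: 7. −1: 6.
[1] 6 ≡ 6 (base 6). Lift 7: 7. −1: 6.
[2] 6 ≡ 6 (base 7). Lift 8: 6. −1: 5.
[3] 5 ≡ 5 (base 8). Lift 9: 5. −1: 4.
[4] 4 ≡ 4 (base 9). Lift 10: 4. −1: 3.
[5] 3 ≡ 3 (base 10). Lift 11: 3. −1: 2.
[6] 2 ≡ 2 (base 11). Lift 12: 2. −1: 1.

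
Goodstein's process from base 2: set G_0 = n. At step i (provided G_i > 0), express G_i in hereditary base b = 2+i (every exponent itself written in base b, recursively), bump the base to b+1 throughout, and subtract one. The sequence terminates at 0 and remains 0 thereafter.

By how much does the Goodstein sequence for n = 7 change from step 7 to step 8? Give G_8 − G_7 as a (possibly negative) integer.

G_0=7  [base 2] 2^2 + 2 + 1  →[2↦3]→  3^3 + 3 + 1 = 31  −1 ⇒ G_1=30
G_1=30  [base 3] 3^3 + 3  →[3↦4]→  4^4 + 4 = 260  −1 ⇒ G_2=259
G_2=259  [base 4] 4^4 + 3  →[4↦5]→  5^5 + 3 = 3128  −1 ⇒ G_3=3127
G_3=3127  [base 5] 5^5 + 2  →[5↦6]→  6^6 + 2 = 46658  −1 ⇒ G_4=46657
G_4=46657  [base 6] 6^6 + 1  →[6↦7]→  7^7 + 1 = 823544  −1 ⇒ G_5=823543
G_5=823543  [base 7] 7^7  →[7↦8]→  8^8 = 16777216  −1 ⇒ G_6=16777215
G_6=16777215  [base 8] 7·8^7 + 7·8^6 + 7·8^5 + 7·8^4 + 7·8^3 + 7·8^2 + 7·8 + 7  →[8↦9]→  7·9^7 + 7·9^6 + 7·9^5 + 7·9^4 + 7·9^3 + 7·9^2 + 7·9 + 7 = 37665880  −1 ⇒ G_7=37665879
G_7=37665879  [base 9] 7·9^7 + 7·9^6 + 7·9^5 + 7·9^4 + 7·9^3 + 7·9^2 + 7·9 + 6  →[9↦10]→  7·10^7 + 7·10^6 + 7·10^5 + 7·10^4 + 7·10^3 + 7·10^2 + 7·10 + 6 = 77777776  −1 ⇒ G_8=77777775

40111896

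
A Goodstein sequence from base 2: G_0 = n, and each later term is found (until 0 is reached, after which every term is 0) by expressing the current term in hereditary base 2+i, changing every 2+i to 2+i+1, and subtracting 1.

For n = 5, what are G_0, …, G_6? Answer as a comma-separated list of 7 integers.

i=0: 5 = 2^2 + 1 (b=2); 2→3: 3^3 + 1 = 28; 28−1 = 27
i=1: 27 = 3^3 (b=3); 3→4: 4^4 = 256; 256−1 = 255
i=2: 255 = 3·4^3 + 3·4^2 + 3·4 + 3 (b=4); 4→5: 3·5^3 + 3·5^2 + 3·5 + 3 = 468; 468−1 = 467
i=3: 467 = 3·5^3 + 3·5^2 + 3·5 + 2 (b=5); 5→6: 3·6^3 + 3·6^2 + 3·6 + 2 = 776; 776−1 = 775
i=4: 775 = 3·6^3 + 3·6^2 + 3·6 + 1 (b=6); 6→7: 3·7^3 + 3·7^2 + 3·7 + 1 = 1198; 1198−1 = 1197
i=5: 1197 = 3·7^3 + 3·7^2 + 3·7 (b=7); 7→8: 3·8^3 + 3·8^2 + 3·8 = 1752; 1752−1 = 1751

5, 27, 255, 467, 775, 1197, 1751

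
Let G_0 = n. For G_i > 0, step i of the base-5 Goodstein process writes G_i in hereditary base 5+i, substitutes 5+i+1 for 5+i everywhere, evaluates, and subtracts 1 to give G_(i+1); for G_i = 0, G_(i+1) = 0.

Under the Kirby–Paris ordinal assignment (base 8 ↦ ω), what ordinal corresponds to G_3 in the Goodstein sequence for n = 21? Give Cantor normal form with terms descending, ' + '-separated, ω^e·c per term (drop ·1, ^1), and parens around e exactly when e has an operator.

i=0: 21 = 4·5 + 1 (b=5); 5→6: 4·6 + 1 = 25; 25−1 = 24
i=1: 24 = 4·6 (b=6); 6→7: 4·7 = 28; 28−1 = 27
i=2: 27 = 3·7 + 6 (b=7); 7→8: 3·8 + 6 = 30; 30−1 = 29
i=3: 29 = 3·8 + 5 (b=8); 8→9: 3·9 + 5 = 32; 32−1 = 31

ω·3 + 5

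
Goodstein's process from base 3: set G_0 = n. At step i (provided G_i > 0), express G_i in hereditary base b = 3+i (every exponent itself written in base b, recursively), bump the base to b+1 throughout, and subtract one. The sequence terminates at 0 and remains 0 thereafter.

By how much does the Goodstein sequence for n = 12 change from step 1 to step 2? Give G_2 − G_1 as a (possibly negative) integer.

(0) 12|_3 = 3^2 + 3 ↦ 4^2 + 4|_4 = 20 ⇒ 19
(1) 19|_4 = 4^2 + 3 ↦ 5^2 + 3|_5 = 28 ⇒ 27

8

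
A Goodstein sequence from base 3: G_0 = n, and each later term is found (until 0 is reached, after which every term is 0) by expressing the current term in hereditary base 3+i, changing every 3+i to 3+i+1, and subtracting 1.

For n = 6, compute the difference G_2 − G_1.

step 0: 6 = 2·3; sub 4 for 3: 2·4; = 8; G_1 = 8−1 = 7
step 1: 7 = 4 + 3; sub 5 for 4: 5 + 3; = 8; G_2 = 8−1 = 7

0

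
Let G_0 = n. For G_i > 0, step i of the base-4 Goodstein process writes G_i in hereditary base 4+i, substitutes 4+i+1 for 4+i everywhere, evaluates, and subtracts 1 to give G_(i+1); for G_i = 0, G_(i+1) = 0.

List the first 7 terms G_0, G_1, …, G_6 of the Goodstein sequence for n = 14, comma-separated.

14, 16, 18, 20, 21, 22, 23

[0] 14 ≡ 3·4 + 2 (base 4). Lift 5: 17. −1: 16.
[1] 16 ≡ 3·5 + 1 (base 5). Lift 6: 19. −1: 18.
[2] 18 ≡ 3·6 (base 6). Lift 7: 21. −1: 20.
[3] 20 ≡ 2·7 + 6 (base 7). Lift 8: 22. −1: 21.
[4] 21 ≡ 2·8 + 5 (base 8). Lift 9: 23. −1: 22.
[5] 22 ≡ 2·9 + 4 (base 9). Lift 10: 24. −1: 23.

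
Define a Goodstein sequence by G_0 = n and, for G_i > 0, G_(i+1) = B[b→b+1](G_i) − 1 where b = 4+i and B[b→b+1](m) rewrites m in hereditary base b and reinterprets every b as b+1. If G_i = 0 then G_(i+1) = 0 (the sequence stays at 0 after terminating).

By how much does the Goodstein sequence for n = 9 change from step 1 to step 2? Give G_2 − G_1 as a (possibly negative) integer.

9 —HB4→ 2·4 + 1 —bump→ 2·5 + 1 = 11 —(−1)→ 10
10 —HB5→ 2·5 —bump→ 2·6 = 12 —(−1)→ 11

1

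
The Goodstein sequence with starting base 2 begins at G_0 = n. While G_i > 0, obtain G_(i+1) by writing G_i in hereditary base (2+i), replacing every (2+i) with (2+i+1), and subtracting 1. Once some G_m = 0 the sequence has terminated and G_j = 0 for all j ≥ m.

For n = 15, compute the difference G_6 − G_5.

144406599

G_0=15  [base 2] 2^(2 + 1) + 2^2 + 2 + 1  →[2↦3]→  3^(3 + 1) + 3^3 + 3 + 1 = 112  −1 ⇒ G_1=111
G_1=111  [base 3] 3^(3 + 1) + 3^3 + 3  →[3↦4]→  4^(4 + 1) + 4^4 + 4 = 1284  −1 ⇒ G_2=1283
G_2=1283  [base 4] 4^(4 + 1) + 4^4 + 3  →[4↦5]→  5^(5 + 1) + 5^5 + 3 = 18753  −1 ⇒ G_3=18752
G_3=18752  [base 5] 5^(5 + 1) + 5^5 + 2  →[5↦6]→  6^(6 + 1) + 6^6 + 2 = 326594  −1 ⇒ G_4=326593
G_4=326593  [base 6] 6^(6 + 1) + 6^6 + 1  →[6↦7]→  7^(7 + 1) + 7^7 + 1 = 6588345  −1 ⇒ G_5=6588344
G_5=6588344  [base 7] 7^(7 + 1) + 7^7  →[7↦8]→  8^(8 + 1) + 8^8 = 150994944  −1 ⇒ G_6=150994943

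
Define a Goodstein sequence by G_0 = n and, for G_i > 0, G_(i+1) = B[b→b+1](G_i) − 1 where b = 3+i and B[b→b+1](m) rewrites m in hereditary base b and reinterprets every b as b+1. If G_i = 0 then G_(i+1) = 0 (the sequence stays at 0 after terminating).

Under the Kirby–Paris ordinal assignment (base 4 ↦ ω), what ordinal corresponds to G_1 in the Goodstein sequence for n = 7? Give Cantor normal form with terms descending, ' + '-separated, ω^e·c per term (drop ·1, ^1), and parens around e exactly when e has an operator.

ω·2

7 —HB3→ 2·3 + 1 —bump→ 2·4 + 1 = 9 —(−1)→ 8
8 —HB4→ 2·4 —bump→ 2·5 = 10 —(−1)→ 9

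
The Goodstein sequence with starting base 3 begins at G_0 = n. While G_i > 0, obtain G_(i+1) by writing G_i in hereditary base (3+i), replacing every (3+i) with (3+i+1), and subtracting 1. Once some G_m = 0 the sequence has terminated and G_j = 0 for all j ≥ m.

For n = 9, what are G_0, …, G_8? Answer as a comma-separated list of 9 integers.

[0] 9 ≡ 3^2 (base 3). Lift 4: 16. −1: 15.
[1] 15 ≡ 3·4 + 3 (base 4). Lift 5: 18. −1: 17.
[2] 17 ≡ 3·5 + 2 (base 5). Lift 6: 20. −1: 19.
[3] 19 ≡ 3·6 + 1 (base 6). Lift 7: 22. −1: 21.
[4] 21 ≡ 3·7 (base 7). Lift 8: 24. −1: 23.
[5] 23 ≡ 2·8 + 7 (base 8). Lift 9: 25. −1: 24.
[6] 24 ≡ 2·9 + 6 (base 9). Lift 10: 26. −1: 25.
[7] 25 ≡ 2·10 + 5 (base 10). Lift 11: 27. −1: 26.

9, 15, 17, 19, 21, 23, 24, 25, 26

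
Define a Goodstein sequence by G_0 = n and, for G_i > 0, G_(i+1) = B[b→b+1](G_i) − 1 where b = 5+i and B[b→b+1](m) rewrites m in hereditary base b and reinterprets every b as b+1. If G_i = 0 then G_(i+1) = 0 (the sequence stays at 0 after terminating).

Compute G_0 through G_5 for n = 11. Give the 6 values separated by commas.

11, 12, 13, 13, 13, 13

step 0: 11 = 2·5 + 1; sub 6 for 5: 2·6 + 1; = 13; G_1 = 13−1 = 12
step 1: 12 = 2·6; sub 7 for 6: 2·7; = 14; G_2 = 14−1 = 13
step 2: 13 = 7 + 6; sub 8 for 7: 8 + 6; = 14; G_3 = 14−1 = 13
step 3: 13 = 8 + 5; sub 9 for 8: 9 + 5; = 14; G_4 = 14−1 = 13
step 4: 13 = 9 + 4; sub 10 for 9: 10 + 4; = 14; G_5 = 14−1 = 13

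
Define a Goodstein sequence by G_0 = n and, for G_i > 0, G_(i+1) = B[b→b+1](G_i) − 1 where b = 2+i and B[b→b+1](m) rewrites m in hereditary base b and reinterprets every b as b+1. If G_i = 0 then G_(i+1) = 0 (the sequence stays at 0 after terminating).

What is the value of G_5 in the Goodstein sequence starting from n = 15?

6588344

G_0 = 15. HB_2(15) = 2^(2 + 1) + 2^2 + 2 + 1. Bump = 112. G_1 = 111.
G_1 = 111. HB_3(111) = 3^(3 + 1) + 3^3 + 3. Bump = 1284. G_2 = 1283.
G_2 = 1283. HB_4(1283) = 4^(4 + 1) + 4^4 + 3. Bump = 18753. G_3 = 18752.
G_3 = 18752. HB_5(18752) = 5^(5 + 1) + 5^5 + 2. Bump = 326594. G_4 = 326593.
G_4 = 326593. HB_6(326593) = 6^(6 + 1) + 6^6 + 1. Bump = 6588345. G_5 = 6588344.
G_5 = 6588344. HB_7(6588344) = 7^(7 + 1) + 7^7. Bump = 150994944. G_6 = 150994943.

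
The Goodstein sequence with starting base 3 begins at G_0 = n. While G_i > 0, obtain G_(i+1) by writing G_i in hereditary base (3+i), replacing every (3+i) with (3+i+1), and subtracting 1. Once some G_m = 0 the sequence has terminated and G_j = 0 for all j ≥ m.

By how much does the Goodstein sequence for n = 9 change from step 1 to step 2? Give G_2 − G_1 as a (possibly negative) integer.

2

(0) 9|_3 = 3^2 ↦ 4^2|_4 = 16 ⇒ 15
(1) 15|_4 = 3·4 + 3 ↦ 3·5 + 3|_5 = 18 ⇒ 17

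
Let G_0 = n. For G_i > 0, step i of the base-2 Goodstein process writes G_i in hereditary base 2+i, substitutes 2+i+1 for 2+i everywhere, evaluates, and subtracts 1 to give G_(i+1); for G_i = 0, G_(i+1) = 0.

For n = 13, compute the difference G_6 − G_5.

i=0: 13 = 2^(2 + 1) + 2^2 + 1 (b=2); 2→3: 3^(3 + 1) + 3^3 + 1 = 109; 109−1 = 108
i=1: 108 = 3^(3 + 1) + 3^3 (b=3); 3→4: 4^(4 + 1) + 4^4 = 1280; 1280−1 = 1279
i=2: 1279 = 4^(4 + 1) + 3·4^3 + 3·4^2 + 3·4 + 3 (b=4); 4→5: 5^(5 + 1) + 3·5^3 + 3·5^2 + 3·5 + 3 = 16093; 16093−1 = 16092
i=3: 16092 = 5^(5 + 1) + 3·5^3 + 3·5^2 + 3·5 + 2 (b=5); 5→6: 6^(6 + 1) + 3·6^3 + 3·6^2 + 3·6 + 2 = 280712; 280712−1 = 280711
i=4: 280711 = 6^(6 + 1) + 3·6^3 + 3·6^2 + 3·6 + 1 (b=6); 6→7: 7^(7 + 1) + 3·7^3 + 3·7^2 + 3·7 + 1 = 5765999; 5765999−1 = 5765998
i=5: 5765998 = 7^(7 + 1) + 3·7^3 + 3·7^2 + 3·7 (b=7); 7→8: 8^(8 + 1) + 3·8^3 + 3·8^2 + 3·8 = 134219480; 134219480−1 = 134219479

128453481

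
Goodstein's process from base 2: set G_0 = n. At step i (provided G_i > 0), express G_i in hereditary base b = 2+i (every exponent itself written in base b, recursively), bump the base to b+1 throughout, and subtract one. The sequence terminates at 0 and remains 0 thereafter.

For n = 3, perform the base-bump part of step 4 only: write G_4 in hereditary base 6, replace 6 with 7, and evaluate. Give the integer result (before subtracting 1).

1

(0) 3|_2 = 2 + 1 ↦ 3 + 1|_3 = 4 ⇒ 3
(1) 3|_3 = 3 ↦ 4|_4 = 4 ⇒ 3
(2) 3|_4 = 3 ↦ 3|_5 = 3 ⇒ 2
(3) 2|_5 = 2 ↦ 2|_6 = 2 ⇒ 1
(4) 1|_6 = 1 ↦ 1|_7 = 1 ⇒ 0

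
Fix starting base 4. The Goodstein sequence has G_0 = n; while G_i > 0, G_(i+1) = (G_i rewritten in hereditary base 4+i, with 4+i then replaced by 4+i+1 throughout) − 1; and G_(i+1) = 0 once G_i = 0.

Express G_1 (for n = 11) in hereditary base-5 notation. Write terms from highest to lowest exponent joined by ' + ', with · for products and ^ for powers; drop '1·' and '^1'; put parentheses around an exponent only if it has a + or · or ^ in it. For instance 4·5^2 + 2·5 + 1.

i=0: 11 = 2·4 + 3 (b=4); 4→5: 2·5 + 3 = 13; 13−1 = 12
i=1: 12 = 2·5 + 2 (b=5); 5→6: 2·6 + 2 = 14; 14−1 = 13

2·5 + 2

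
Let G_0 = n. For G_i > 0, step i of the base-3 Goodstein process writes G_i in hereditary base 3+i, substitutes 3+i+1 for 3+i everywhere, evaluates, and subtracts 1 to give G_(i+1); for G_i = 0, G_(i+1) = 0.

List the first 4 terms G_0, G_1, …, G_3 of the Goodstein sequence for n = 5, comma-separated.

5, 5, 5, 5

step 0: 5 = 3 + 2; sub 4 for 3: 4 + 2; = 6; G_1 = 6−1 = 5
step 1: 5 = 4 + 1; sub 5 for 4: 5 + 1; = 6; G_2 = 6−1 = 5
step 2: 5 = 5; sub 6 for 5: 6; = 6; G_3 = 6−1 = 5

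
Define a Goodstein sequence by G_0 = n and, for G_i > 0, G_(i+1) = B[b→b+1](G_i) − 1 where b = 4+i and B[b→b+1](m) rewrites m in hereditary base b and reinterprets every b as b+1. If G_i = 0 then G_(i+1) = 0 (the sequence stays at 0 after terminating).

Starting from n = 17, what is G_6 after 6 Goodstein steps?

51

G_0 = 17. HB_4(17) = 4^2 + 1. Bump = 26. G_1 = 25.
G_1 = 25. HB_5(25) = 5^2. Bump = 36. G_2 = 35.
G_2 = 35. HB_6(35) = 5·6 + 5. Bump = 40. G_3 = 39.
G_3 = 39. HB_7(39) = 5·7 + 4. Bump = 44. G_4 = 43.
G_4 = 43. HB_8(43) = 5·8 + 3. Bump = 48. G_5 = 47.
G_5 = 47. HB_9(47) = 5·9 + 2. Bump = 52. G_6 = 51.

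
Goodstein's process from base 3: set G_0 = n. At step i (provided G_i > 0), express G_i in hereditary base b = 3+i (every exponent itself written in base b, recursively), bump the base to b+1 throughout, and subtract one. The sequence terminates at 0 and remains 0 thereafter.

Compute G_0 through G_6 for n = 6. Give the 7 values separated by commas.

G_0=6  [base 3] 2·3  →[3↦4]→  2·4 = 8  −1 ⇒ G_1=7
G_1=7  [base 4] 4 + 3  →[4↦5]→  5 + 3 = 8  −1 ⇒ G_2=7
G_2=7  [base 5] 5 + 2  →[5↦6]→  6 + 2 = 8  −1 ⇒ G_3=7
G_3=7  [base 6] 6 + 1  →[6↦7]→  7 + 1 = 8  −1 ⇒ G_4=7
G_4=7  [base 7] 7  →[7↦8]→  8 = 8  −1 ⇒ G_5=7
G_5=7  [base 8] 7  →[8↦9]→  7 = 7  −1 ⇒ G_6=6

6, 7, 7, 7, 7, 7, 6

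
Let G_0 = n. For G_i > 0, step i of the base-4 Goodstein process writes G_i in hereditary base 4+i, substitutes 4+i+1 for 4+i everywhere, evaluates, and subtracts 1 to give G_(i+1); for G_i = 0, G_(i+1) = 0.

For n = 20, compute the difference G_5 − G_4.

i=0: 20 = 4^2 + 4 (b=4); 4→5: 5^2 + 5 = 30; 30−1 = 29
i=1: 29 = 5^2 + 4 (b=5); 5→6: 6^2 + 4 = 40; 40−1 = 39
i=2: 39 = 6^2 + 3 (b=6); 6→7: 7^2 + 3 = 52; 52−1 = 51
i=3: 51 = 7^2 + 2 (b=7); 7→8: 8^2 + 2 = 66; 66−1 = 65
i=4: 65 = 8^2 + 1 (b=8); 8→9: 9^2 + 1 = 82; 82−1 = 81

16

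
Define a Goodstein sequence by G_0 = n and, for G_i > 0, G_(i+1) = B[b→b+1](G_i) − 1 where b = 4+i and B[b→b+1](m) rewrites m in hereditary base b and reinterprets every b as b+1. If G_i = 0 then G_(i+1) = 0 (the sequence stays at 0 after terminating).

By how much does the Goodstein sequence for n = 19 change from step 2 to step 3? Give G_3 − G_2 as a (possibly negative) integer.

step 0: 19 = 4^2 + 3; sub 5 for 4: 5^2 + 3; = 28; G_1 = 28−1 = 27
step 1: 27 = 5^2 + 2; sub 6 for 5: 6^2 + 2; = 38; G_2 = 38−1 = 37
step 2: 37 = 6^2 + 1; sub 7 for 6: 7^2 + 1; = 50; G_3 = 50−1 = 49

12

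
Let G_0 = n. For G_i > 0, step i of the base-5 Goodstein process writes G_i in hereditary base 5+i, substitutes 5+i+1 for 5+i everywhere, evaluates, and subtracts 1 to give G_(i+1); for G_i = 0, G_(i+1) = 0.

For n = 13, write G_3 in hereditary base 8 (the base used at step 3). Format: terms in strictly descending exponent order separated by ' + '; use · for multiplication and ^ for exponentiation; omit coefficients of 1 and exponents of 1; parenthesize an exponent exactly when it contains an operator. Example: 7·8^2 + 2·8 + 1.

[0] 13 ≡ 2·5 + 3 (base 5). Lift 6: 15. −1: 14.
[1] 14 ≡ 2·6 + 2 (base 6). Lift 7: 16. −1: 15.
[2] 15 ≡ 2·7 + 1 (base 7). Lift 8: 17. −1: 16.
[3] 16 ≡ 2·8 (base 8). Lift 9: 18. −1: 17.

2·8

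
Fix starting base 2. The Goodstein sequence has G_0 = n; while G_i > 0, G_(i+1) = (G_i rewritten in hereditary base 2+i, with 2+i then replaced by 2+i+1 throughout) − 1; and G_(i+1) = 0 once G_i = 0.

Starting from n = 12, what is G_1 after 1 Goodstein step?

G_0 = 12. HB_2(12) = 2^(2 + 1) + 2^2. Bump = 108. G_1 = 107.
G_1 = 107. HB_3(107) = 3^(3 + 1) + 2·3^2 + 2·3 + 2. Bump = 1066. G_2 = 1065.

107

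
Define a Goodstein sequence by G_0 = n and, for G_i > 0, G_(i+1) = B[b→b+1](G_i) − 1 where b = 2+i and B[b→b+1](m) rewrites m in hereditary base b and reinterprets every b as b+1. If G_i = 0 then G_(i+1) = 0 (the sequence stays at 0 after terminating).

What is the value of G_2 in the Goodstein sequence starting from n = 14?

G_0 = 14. HB_2(14) = 2^(2 + 1) + 2^2 + 2. Bump = 111. G_1 = 110.
G_1 = 110. HB_3(110) = 3^(3 + 1) + 3^3 + 2. Bump = 1282. G_2 = 1281.
G_2 = 1281. HB_4(1281) = 4^(4 + 1) + 4^4 + 1. Bump = 18751. G_3 = 18750.

1281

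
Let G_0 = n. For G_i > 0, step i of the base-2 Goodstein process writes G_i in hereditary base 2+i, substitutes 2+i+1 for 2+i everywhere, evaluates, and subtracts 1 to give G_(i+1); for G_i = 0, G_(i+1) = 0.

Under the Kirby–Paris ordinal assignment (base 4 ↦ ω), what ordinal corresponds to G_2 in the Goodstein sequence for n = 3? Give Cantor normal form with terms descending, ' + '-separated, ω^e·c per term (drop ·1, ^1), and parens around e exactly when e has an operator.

i=0: 3 = 2 + 1 (b=2); 2→3: 3 + 1 = 4; 4−1 = 3
i=1: 3 = 3 (b=3); 3→4: 4 = 4; 4−1 = 3

3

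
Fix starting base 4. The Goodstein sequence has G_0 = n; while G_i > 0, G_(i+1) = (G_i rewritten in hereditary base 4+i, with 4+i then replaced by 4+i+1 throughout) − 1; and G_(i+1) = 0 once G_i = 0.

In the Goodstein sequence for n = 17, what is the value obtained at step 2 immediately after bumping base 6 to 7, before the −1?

40

[0] 17 ≡ 4^2 + 1 (base 4). Lift 5: 26. −1: 25.
[1] 25 ≡ 5^2 (base 5). Lift 6: 36. −1: 35.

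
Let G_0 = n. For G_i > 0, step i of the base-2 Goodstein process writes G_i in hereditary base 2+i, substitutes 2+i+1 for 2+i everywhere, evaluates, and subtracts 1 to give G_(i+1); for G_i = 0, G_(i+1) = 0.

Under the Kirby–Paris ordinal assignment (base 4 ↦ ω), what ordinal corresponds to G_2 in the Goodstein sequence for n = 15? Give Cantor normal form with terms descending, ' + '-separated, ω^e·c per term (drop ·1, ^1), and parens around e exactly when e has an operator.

G_0=15  [base 2] 2^(2 + 1) + 2^2 + 2 + 1  →[2↦3]→  3^(3 + 1) + 3^3 + 3 + 1 = 112  −1 ⇒ G_1=111
G_1=111  [base 3] 3^(3 + 1) + 3^3 + 3  →[3↦4]→  4^(4 + 1) + 4^4 + 4 = 1284  −1 ⇒ G_2=1283

ω^(ω + 1) + ω^ω + 3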